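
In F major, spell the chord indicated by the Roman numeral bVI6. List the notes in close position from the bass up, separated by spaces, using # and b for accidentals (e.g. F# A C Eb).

F Ab Db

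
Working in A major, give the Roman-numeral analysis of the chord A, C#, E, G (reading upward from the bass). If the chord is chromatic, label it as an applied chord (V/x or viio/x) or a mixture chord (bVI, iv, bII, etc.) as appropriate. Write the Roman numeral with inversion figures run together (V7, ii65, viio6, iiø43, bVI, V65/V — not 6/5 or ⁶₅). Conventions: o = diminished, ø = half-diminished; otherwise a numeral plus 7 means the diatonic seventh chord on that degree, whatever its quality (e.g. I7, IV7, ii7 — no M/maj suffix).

V7/IV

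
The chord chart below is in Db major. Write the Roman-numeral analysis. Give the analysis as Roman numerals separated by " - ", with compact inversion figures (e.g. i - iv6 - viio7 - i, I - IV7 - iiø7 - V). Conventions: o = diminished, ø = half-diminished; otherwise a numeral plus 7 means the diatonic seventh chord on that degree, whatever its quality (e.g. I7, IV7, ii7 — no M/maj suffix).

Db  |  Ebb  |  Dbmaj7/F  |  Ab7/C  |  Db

I - bII - I65 - V65 - I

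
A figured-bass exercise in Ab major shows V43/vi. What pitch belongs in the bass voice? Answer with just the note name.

G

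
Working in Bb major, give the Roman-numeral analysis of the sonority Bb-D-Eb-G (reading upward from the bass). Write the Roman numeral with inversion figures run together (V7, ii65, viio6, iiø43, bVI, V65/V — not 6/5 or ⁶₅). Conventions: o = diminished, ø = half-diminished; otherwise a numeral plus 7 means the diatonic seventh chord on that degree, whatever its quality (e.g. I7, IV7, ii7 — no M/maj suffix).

The pitches Eb-G-Bb-D form a major seventh chord rooted on Eb.
Eb is scale degree 4 in Bb major, and a major seventh chord on that degree is written IV7.
With Bb in the bass the chord is in second inversion, so the figured bass is 43.

IV43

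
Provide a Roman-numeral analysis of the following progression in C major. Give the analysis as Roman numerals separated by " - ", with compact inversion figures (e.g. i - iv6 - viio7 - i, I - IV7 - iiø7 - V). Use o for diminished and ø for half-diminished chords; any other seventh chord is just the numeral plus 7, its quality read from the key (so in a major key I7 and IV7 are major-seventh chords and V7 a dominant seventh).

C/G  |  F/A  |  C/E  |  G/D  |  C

I64 - IV6 - I6 - V64 - I

C/G has root C, degree 1 in C major, so I64.
F/A: major triad on F = scale degree 4 → IV6.
C/E: major triad on C = scale degree 1 → I6.
G/D: root G is the dominant; major triad there is V64.
C: major triad on C = scale degree 1 → I.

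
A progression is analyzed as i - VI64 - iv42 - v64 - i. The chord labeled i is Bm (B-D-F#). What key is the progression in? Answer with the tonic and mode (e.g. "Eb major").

The chord Bm is a minor triad rooted on B; its label is i.
If B is scale degree 1 and the mode makes that degree carry a minor triad, the tonic is B and the mode is minor.

B minor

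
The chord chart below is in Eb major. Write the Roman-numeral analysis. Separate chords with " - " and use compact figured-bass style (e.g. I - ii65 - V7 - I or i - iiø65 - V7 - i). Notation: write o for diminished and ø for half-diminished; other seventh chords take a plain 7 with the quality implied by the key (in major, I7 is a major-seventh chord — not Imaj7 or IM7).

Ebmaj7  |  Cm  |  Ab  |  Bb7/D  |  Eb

I7 - vi - IV - V65 - I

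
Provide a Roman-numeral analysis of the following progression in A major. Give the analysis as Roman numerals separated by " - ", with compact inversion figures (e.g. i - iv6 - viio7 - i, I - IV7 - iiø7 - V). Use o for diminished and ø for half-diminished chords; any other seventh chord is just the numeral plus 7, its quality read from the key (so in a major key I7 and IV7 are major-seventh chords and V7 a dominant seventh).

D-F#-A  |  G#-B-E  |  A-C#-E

D-F#-A has root D, degree 4 in A major, so IV.
G#-B-E: root E is the dominant; major triad there is V6.
A-C#-E: major triad on A = scale degree 1 → I.

IV - V6 - I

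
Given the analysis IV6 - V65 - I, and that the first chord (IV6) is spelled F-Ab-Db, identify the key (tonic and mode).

Ab major

The chord Db/F is a major triad rooted on Db; its label is IV6.
If Db is scale degree 4 and the mode makes that degree carry a major triad, the tonic is Ab and the mode is major.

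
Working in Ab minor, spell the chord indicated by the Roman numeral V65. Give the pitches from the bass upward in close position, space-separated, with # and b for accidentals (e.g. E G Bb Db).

G Bb Db Eb

In Ab minor, the fifth degree is Eb. The dominant is major (leading tone raised), so V is a dominant seventh chord.
That chord is spelled Eb-G-Bb-Db.
The figured bass 65 indicates first inversion, placing the third (G) in the bass: G-Bb-Db-Eb.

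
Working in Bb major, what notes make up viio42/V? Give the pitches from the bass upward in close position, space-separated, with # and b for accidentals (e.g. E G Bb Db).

The slash marks an applied leading-tone chord: viio of V. In Bb major, V is F, so the leading tone to it is E, a half step below.
Building a fully diminished seventh chord on E gives E-G-Bb-Db.
The figured bass 42 indicates third inversion, placing the seventh (Db) in the bass: Db-E-G-Bb.

Db E G Bb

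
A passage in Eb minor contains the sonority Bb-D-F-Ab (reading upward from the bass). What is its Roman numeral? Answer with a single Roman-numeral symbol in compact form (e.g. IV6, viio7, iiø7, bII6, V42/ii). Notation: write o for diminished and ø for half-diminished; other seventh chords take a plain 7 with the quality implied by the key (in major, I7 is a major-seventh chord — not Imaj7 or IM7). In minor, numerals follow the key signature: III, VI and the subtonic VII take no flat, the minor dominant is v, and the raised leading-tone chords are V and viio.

The pitches Bb-D-F-Ab form a dominant seventh chord rooted on Bb.
Bb is scale degree 5 in Eb minor, and a dominant seventh chord on that degree is written V7.

V7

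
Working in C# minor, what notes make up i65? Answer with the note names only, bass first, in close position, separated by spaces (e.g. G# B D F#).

The numeral's case and figure indicate a minor seventh chord. In C# minor its root, the first degree, is C#.
That chord is spelled C#-E-G#-B.
With the 65 figure the chord is in first inversion; from the bass E upward in close position it reads E-G#-B-C#.

E G# B C#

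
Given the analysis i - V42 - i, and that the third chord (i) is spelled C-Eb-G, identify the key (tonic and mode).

The anchor chord is a minor triad on C, labeled i.
If C is scale degree 1 and the mode makes that degree carry a minor triad, the tonic is C and the mode is minor.

C minor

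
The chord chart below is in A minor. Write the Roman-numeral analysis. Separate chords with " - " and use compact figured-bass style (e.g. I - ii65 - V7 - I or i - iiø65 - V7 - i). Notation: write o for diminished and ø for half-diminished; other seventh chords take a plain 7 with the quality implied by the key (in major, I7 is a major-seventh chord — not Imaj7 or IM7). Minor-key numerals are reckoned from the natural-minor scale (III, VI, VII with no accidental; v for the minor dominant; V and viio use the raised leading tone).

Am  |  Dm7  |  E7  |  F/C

Am: minor triad on A = scale degree 1 → i.
Dm7: minor seventh chord on D = scale degree 4 → iv7.
E7: dominant seventh chord on E = scale degree 5 → V7.
F/C: major triad on F = scale degree 6 → VI64.

i - iv7 - V7 - VI64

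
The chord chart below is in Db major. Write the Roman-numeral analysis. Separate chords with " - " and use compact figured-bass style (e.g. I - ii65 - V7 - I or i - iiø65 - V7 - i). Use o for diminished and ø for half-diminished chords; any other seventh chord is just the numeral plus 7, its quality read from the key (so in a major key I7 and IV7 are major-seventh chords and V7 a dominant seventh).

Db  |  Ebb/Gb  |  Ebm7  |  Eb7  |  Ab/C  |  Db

Db: major triad on Db = scale degree 1 → I.
Ebb/Gb: major triad on Ebb — chromatic; Ebb is the lowered second degree, so this is the Neapolitan sixth, bII6 (third, Gb, in the bass — hence the 6).
Ebm7 has root Eb, degree 2 in Db major, so ii7.
Eb7: chromatic; Eb is V of V, so V7/V.
Ab/C has root Ab, degree 5 in Db major, so V6.
Db has root Db, degree 1 in Db major, so I.

I - bII6 - ii7 - V7/V - V6 - I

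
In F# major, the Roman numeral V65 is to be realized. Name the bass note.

V in F# major has root C#; the chord is C#-E#-G#-B.
The figure 65 means first inversion — the third is in the bass.

E#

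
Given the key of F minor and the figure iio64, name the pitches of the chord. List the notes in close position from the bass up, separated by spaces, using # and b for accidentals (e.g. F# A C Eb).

Db G Bb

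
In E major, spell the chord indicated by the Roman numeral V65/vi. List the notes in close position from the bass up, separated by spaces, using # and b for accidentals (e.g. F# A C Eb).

V65/vi is a secondary dominant — the dominant seventh of vi. vi in E major is C#, so the applied chord's root is G#, a perfect fifth above.
Building a dominant seventh chord on G# gives G#-B#-D#-F#.
With the 65 figure the chord is in first inversion; from the bass B# upward in close position it reads B#-D#-F#-G#.

B# D# F# G#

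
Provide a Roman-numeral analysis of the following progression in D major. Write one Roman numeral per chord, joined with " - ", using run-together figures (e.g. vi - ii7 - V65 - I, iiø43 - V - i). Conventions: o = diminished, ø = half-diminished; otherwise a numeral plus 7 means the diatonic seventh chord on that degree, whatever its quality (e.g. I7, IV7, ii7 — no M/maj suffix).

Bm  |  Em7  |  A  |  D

vi - ii7 - V - I

Bm has root B, degree 6 in D major, so vi.
Em7 has root E, degree 2 in D major, so ii7.
A: root A is the dominant; major triad there is V.
D: root D is the tonic; major triad there is I.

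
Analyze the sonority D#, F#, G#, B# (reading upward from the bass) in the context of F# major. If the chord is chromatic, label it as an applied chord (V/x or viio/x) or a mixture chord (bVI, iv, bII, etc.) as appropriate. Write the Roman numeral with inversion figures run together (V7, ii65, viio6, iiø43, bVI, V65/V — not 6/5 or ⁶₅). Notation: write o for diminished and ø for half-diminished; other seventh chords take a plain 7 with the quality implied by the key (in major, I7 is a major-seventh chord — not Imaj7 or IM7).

Stacked in thirds the chord is G#-B#-D#-F#: a dominant seventh chord on G#.
G# is not a diatonic chord root with this quality in F# major, but it lies a perfect fifth above C# (V), so the chord functions as an applied dominant of V.
With D# in the bass the chord is in second inversion, so the figured bass is 43.

V43/V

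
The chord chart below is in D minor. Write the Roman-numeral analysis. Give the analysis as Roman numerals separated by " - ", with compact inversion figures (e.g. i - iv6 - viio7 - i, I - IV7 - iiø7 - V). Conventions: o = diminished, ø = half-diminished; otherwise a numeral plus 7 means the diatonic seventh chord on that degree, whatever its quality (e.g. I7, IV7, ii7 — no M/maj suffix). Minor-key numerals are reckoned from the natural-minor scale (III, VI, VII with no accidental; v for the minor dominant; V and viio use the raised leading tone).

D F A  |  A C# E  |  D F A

D-F-A: root D is the tonic; minor triad there is i.
A-C#-E: root A is the dominant; major triad there is V.
D-F-A: root D is the tonic; minor triad there is i.

i - V - i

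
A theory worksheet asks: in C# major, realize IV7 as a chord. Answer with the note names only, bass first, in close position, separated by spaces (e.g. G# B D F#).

F# A# C# E#

The numeral's case and figure indicate a major seventh chord. In C# major its root, the subdominant, is F#.
Stacking thirds from F# gives F#-A#-C#-E#.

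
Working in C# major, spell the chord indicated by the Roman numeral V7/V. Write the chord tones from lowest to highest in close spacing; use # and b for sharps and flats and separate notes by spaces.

D# F## A# C#

V7/V is a secondary dominant — the dominant seventh of V. V in C# major is G#, so the applied chord's root is D#, a perfect fifth above.
Building a dominant seventh chord on D# gives D#-F##-A#-C#.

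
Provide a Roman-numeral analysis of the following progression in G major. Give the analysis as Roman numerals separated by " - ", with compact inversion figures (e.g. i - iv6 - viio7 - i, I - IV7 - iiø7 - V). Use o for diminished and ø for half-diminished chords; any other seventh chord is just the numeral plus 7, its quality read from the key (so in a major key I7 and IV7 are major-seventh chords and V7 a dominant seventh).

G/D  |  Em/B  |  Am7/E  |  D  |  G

I64 - vi64 - ii43 - V - I

G/D has root G, degree 1 in G major, so I64.
Em/B: minor triad on E = scale degree 6 → vi64.
Am7/E: minor seventh chord on A = scale degree 2 → ii43.
D: major triad on D = scale degree 5 → V.
G: major triad on G = scale degree 1 → I.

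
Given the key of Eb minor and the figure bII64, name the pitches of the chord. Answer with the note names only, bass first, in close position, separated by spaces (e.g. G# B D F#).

Scale degree 2 in Eb minor is F; lowering it a half step gives Fb. bII64 is the Neapolitan chord — a major triad on the lowered second degree.
So the chord is Fb-Ab-Cb.
With the 64 figure the chord is in second inversion; from the bass Cb upward in close position it reads Cb-Fb-Ab.

Cb Fb Ab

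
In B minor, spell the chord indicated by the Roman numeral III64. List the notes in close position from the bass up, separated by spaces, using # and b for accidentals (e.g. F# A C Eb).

The numeral's case and figure indicate a major triad. In B minor its root, the mediant, is D.
Stacking thirds from D gives D-F#-A.
The figured bass 64 indicates second inversion, placing the fifth (A) in the bass: A-D-F#.

A D F#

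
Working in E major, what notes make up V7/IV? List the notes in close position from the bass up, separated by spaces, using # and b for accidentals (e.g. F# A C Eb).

The slash means an applied dominant: we want the dominant of IV. In E major, IV is A major, and its dominant is built on E.
Building a dominant seventh chord on E gives E-G#-B-D.

E G# B D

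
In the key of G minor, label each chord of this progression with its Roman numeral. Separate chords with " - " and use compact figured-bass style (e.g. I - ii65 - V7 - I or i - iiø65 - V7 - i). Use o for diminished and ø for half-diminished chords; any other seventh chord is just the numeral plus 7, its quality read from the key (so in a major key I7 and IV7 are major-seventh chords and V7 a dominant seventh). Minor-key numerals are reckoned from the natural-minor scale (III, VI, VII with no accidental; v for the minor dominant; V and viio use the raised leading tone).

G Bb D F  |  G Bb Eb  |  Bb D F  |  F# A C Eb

G-Bb-D-F: root G is the tonic; minor seventh chord there is i7.
G-Bb-Eb has root Eb, degree 6 in G minor, so VI6.
Bb-D-F: root Bb is the mediant; major triad there is III.
F#-A-C-Eb has root F#, degree 7 in G minor, so viio7.

i7 - VI6 - III - viio7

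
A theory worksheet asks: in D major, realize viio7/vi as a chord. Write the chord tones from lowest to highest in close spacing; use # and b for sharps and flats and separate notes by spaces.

A# C# E G

The slash marks an applied leading-tone chord: viio of vi. In D major, vi is B, so the leading tone to it is A#, a half step below.
Building a fully diminished seventh chord on A# gives A#-C#-E-G.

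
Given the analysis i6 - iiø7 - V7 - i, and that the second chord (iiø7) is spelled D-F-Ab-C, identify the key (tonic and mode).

C minor

The anchor chord is a half-diminished seventh chord on D, labeled iiø7.
Counting down one scale step from D places the tonic on C; a half-diminished seventh chord on degree 2 is diatonic only in minor.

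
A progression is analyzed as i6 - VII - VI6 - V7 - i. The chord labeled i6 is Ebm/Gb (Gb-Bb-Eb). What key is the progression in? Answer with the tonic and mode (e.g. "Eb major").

i6 is given as Gb-Bb-Eb — a minor triad with root Eb.
If Eb is scale degree 1 and the mode makes that degree carry a minor triad, the tonic is Eb and the mode is minor.

Eb minor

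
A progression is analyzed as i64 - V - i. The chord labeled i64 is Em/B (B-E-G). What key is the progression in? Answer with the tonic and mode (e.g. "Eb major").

E minor

The anchor chord is a minor triad on E, labeled i64.
If E is scale degree 1 and the mode makes that degree carry a minor triad, the tonic is E and the mode is minor.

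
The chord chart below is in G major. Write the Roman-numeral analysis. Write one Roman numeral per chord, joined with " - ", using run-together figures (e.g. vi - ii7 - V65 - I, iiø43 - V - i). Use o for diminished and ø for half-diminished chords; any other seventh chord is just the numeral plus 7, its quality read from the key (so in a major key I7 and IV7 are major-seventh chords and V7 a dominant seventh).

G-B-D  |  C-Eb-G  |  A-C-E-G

G-B-D: root G is the tonic; major triad there is I.
C-Eb-G: minor triad on C — chromatic; iv (borrowed from the parallel minor).
A-C-E-G: minor seventh chord on A = scale degree 2 → ii7.

I - iv - ii7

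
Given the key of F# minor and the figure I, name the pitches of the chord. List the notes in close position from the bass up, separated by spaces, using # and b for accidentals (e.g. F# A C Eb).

Scale degree 1 in F# minor is F#; here the chord built on it is altered to a major triad. I is the major tonic (Picardy third), borrowed from the parallel major.
So the chord is F#-A#-C#.

F# A# C#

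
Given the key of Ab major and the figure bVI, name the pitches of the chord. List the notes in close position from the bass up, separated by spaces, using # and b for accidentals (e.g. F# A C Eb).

Fb Ab Cb

Scale degree 6 in Ab major is F; lowering it a half step gives Fb. bVI is a major triad on the lowered sixth degree, borrowed from the parallel minor.
So the chord is Fb-Ab-Cb, a major triad.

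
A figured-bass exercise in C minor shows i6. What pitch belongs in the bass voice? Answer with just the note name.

i in C minor has root C; the chord is C-Eb-G.
The figure 6 means first inversion — the third is in the bass.

Eb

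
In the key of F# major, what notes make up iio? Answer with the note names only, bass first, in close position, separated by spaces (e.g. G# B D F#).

Scale degree 2 in F# major is G#; here the chord built on it is altered to a diminished triad. iio is the diminished supertonic triad, borrowed from the parallel minor.
So the chord is G#-B-D, a diminished triad.

G# B D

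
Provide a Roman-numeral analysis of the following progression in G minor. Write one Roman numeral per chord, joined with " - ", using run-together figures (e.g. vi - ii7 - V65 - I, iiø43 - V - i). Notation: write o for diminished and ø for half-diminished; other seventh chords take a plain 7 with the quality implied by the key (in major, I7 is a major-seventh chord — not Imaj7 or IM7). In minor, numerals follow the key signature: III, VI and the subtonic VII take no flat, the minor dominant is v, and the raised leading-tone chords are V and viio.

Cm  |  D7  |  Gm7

iv - V7 - i7

Cm has root C, degree 4 in G minor, so iv.
D7: root D is the dominant; dominant seventh chord there is V7.
Gm7: root G is the tonic; minor seventh chord there is i7.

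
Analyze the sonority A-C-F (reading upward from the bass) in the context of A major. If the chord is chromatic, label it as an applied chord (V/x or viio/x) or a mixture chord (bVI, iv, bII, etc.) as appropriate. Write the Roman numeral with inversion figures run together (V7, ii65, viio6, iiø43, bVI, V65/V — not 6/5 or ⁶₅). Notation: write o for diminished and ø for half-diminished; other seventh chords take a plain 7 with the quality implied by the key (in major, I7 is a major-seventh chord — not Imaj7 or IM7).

The pitches F-A-C form a major triad rooted on F.
F is the lowered sixth degree of A major (diatonic 6 would be F#). This is a major triad on the lowered sixth degree, borrowed from the parallel minor.
With A in the bass the chord is in first inversion, so the figured bass is 6.

bVI6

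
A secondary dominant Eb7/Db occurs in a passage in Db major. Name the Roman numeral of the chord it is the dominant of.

V

The chord is a dominant seventh chord on Eb.
A dominant resolves down a perfect fifth: Eb → Ab. In Db major, Ab is scale degree 5, i.e. V.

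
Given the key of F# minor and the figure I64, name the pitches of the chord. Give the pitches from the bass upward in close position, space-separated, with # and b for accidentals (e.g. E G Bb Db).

I64 is the major tonic (Picardy third), borrowed from the parallel major. In F# minor that root is F#.
So the chord is F#-A#-C#, a major triad.
With the 64 figure the chord is in second inversion; from the bass C# upward in close position it reads C#-F#-A#.

C# F# A#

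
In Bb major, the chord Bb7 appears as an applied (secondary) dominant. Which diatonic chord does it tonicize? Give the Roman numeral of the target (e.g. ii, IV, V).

The chord is a dominant seventh chord on Bb.
A dominant resolves down a perfect fifth: Bb → Eb. In Bb major, Eb is scale degree 4, i.e. IV.

IV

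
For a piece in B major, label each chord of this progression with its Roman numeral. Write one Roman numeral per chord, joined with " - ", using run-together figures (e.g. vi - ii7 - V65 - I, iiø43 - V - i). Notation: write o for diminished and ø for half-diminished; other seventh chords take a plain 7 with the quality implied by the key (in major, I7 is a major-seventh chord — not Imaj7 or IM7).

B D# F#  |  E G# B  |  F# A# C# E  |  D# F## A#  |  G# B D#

I - IV - V7 - V/vi - vi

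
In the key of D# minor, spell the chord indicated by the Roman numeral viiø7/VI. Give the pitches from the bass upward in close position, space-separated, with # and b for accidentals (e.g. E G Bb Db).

viiø7/VI is a secondary leading-tone chord. The target VI is B in D# minor; the applied chord is rooted a semitone below, on A#.
Building a half-diminished seventh chord on A# gives A#-C#-E-G#.

A# C# E G#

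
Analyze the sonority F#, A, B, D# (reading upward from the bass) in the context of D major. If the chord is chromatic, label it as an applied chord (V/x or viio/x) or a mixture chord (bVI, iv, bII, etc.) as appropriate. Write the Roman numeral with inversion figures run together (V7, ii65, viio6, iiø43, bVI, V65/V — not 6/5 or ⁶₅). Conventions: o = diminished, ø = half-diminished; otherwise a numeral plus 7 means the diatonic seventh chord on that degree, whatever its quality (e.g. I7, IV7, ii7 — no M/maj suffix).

Stacked in thirds the chord is B-D#-F#-A: a dominant seventh chord on B.
B is not a diatonic chord root with this quality in D major, but it lies a perfect fifth above E (ii), so the chord functions as an applied dominant of ii.
With F# in the bass the chord is in second inversion, so the figured bass is 43.

V43/ii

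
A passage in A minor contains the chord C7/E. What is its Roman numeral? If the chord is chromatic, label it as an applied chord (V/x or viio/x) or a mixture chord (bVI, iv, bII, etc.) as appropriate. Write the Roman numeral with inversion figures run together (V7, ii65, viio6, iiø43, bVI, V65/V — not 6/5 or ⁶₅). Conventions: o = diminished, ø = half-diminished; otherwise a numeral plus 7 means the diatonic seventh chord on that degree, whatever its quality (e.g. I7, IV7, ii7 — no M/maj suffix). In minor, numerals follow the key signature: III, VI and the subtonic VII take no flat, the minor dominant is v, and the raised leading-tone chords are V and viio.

V65/VI

Stacked in thirds the chord is C-E-G-Bb: a dominant seventh chord on C.
C is not a diatonic chord root with this quality in A minor, but it lies a perfect fifth above F (VI), so the chord functions as an applied dominant of VI.
With E in the bass the chord is in first inversion, so the figured bass is 65.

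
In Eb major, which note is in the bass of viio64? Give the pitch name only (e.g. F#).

Ab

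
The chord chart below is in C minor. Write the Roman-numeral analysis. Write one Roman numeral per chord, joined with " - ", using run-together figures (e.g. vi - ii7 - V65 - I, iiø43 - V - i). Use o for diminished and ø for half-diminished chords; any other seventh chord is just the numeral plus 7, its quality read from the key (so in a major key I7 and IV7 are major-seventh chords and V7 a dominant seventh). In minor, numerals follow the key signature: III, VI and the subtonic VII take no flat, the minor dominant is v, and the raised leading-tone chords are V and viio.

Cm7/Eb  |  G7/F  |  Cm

i65 - V42 - i

Cm7/Eb: minor seventh chord on C = scale degree 1 → i65.
G7/F: dominant seventh chord on G = scale degree 5 → V42.
Cm: minor triad on C = scale degree 1 → i.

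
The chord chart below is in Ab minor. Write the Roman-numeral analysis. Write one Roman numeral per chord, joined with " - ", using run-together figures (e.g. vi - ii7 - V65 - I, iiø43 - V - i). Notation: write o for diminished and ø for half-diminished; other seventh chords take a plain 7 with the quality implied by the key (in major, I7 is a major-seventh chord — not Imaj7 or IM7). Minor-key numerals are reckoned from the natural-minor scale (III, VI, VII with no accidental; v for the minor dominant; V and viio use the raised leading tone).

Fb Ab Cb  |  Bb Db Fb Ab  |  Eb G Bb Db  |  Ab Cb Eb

Fb-Ab-Cb has root Fb, degree 6 in Ab minor, so VI.
Bb-Db-Fb-Ab has root Bb, degree 2 in Ab minor, so iiø7.
Eb-G-Bb-Db: root Eb is the dominant; dominant seventh chord there is V7.
Ab-Cb-Eb has root Ab, degree 1 in Ab minor, so i.

VI - iiø7 - V7 - i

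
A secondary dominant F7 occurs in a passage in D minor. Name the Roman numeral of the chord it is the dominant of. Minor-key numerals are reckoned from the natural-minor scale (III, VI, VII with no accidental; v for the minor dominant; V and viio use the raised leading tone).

VI

The chord is a dominant seventh chord on F.
A dominant resolves down a perfect fifth: F → Bb. In D minor, Bb is scale degree 6, i.e. VI.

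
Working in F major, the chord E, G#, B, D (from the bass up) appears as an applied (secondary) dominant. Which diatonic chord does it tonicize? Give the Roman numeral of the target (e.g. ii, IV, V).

iii

The chord is a dominant seventh chord on E.
A dominant resolves down a perfect fifth: E → A. In F major, A is scale degree 3, i.e. iii.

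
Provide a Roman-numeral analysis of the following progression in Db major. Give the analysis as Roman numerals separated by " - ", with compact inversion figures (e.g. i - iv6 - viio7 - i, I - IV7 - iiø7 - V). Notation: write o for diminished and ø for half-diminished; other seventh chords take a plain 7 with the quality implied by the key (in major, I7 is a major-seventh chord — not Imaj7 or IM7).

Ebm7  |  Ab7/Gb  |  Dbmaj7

Ebm7 has root Eb, degree 2 in Db major, so ii7.
Ab7/Gb has root Ab, degree 5 in Db major, so V42.
Dbmaj7: root Db is the tonic; major seventh chord there is I7.

ii7 - V42 - I7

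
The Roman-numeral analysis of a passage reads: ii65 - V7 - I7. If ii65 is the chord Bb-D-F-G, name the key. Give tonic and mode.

F major

The anchor chord is a minor seventh chord on G, labeled ii65.
If G is scale degree 2 and the mode makes that degree carry a minor seventh chord, the tonic is F and the mode is major.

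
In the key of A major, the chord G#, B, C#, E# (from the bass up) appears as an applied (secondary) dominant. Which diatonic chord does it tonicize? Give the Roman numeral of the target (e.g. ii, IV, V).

vi

The chord is a dominant seventh chord on C#.
A dominant resolves down a perfect fifth: C# → F#. In A major, F# is scale degree 6, i.e. vi.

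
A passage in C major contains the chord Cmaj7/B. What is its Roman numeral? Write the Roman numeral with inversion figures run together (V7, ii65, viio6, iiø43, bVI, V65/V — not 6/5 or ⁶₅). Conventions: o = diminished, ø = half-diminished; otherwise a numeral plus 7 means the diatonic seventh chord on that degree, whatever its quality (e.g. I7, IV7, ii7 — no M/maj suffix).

I42

The pitches C-E-G-B form a major seventh chord rooted on C.
C is scale degree 1 in C major, and a major seventh chord on that degree is written I7.
With B in the bass the chord is in third inversion, so the figured bass is 42.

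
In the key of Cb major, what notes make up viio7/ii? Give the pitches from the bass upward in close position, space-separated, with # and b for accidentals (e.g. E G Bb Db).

C Eb Gb Bbb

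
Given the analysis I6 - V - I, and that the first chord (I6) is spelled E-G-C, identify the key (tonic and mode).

I6 is given as E-G-C — a major triad with root C.
If C is scale degree 1 and the mode makes that degree carry a major triad, the tonic is C and the mode is major.

C major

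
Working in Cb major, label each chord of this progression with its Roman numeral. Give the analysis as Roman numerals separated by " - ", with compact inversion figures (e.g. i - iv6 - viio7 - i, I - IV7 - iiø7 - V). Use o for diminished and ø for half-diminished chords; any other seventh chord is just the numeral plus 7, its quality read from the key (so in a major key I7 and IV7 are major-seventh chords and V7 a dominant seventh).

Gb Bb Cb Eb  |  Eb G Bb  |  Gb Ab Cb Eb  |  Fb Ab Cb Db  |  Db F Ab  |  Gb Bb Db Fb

I43 - V/vi - vi42 - ii65 - V/V - V7

Gb-Bb-Cb-Eb has root Cb, degree 1 in Cb major, so I43.
Eb-G-Bb: a major triad on Eb, the applied dominant of vi → V/vi.
Gb-Ab-Cb-Eb: minor seventh chord on Ab = scale degree 6 → vi42.
Fb-Ab-Cb-Db: minor seventh chord on Db = scale degree 2 → ii65.
Db-F-Ab: chromatic; Db is V of V, so V/V.
Gb-Bb-Db-Fb: root Gb is the dominant; dominant seventh chord there is V7.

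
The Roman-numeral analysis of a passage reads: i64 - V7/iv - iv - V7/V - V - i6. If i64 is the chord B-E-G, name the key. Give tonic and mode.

The chord Em/B is a minor triad rooted on E; its label is i64.
If E is scale degree 1 and the mode makes that degree carry a minor triad, the tonic is E and the mode is minor.

E minor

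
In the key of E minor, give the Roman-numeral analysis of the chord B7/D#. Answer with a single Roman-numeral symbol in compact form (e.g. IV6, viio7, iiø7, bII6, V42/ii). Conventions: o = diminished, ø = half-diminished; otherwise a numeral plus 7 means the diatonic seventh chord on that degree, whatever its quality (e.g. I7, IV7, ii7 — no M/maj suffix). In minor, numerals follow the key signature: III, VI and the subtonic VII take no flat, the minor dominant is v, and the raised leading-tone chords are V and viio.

The pitches B-D#-F#-A form a dominant seventh chord rooted on B.
B is scale degree 5 in E minor, and a dominant seventh chord on that degree is written V7.
With D# in the bass the chord is in first inversion, so the figured bass is 65.

V65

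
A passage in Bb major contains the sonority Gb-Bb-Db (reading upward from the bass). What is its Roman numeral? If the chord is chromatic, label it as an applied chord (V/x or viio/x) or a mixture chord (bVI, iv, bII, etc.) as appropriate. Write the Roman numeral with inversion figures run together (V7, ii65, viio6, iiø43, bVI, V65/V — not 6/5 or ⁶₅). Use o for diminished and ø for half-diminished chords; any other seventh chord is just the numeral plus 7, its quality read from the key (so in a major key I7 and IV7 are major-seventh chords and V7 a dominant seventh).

Stacked in thirds the chord is Gb-Bb-Db: a major triad on Gb.
Gb is the lowered sixth degree of Bb major (diatonic 6 would be G). This is a major triad on the lowered sixth degree, borrowed from the parallel minor.

bVI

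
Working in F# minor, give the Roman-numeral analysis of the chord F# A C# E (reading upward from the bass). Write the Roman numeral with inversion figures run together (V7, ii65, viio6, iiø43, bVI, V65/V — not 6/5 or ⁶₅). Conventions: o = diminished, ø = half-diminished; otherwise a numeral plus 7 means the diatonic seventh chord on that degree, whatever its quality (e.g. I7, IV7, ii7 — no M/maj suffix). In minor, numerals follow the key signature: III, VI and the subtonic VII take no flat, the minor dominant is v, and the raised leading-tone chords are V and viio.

i7

The pitches F#-A-C#-E form a minor seventh chord rooted on F#.
In F# minor, F# is the tonic; the diatonic minor seventh chord there is i7.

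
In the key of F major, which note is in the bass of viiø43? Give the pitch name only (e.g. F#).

viiø in F major has root E; the chord is E-G-Bb-D.
The figure 43 means second inversion — the fifth is in the bass.

Bb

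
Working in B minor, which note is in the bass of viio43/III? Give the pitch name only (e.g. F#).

The applied chord viio43/III is rooted on C#: C#-E-G-Bb.
The figure 43 means second inversion — the fifth is in the bass.

G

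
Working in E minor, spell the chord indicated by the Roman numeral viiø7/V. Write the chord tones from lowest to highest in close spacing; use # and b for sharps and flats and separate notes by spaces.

A# C# E G#

viiø7/V is a secondary leading-tone chord. The target V is B in E minor; the applied chord is rooted a semitone below, on A#.
Building a half-diminished seventh chord on A# gives A#-C#-E-G#.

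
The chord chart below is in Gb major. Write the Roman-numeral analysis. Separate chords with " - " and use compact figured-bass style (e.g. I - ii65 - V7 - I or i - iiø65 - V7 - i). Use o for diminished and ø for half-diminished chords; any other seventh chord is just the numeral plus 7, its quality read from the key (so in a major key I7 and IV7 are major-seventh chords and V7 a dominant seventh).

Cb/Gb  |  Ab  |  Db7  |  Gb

IV64 - V/V - V7 - I

Cb/Gb: major triad on Cb = scale degree 4 → IV64.
Ab: a major triad on Ab, the applied dominant of V → V/V.
Db7: root Db is the dominant; dominant seventh chord there is V7.
Gb: root Gb is the tonic; major triad there is I.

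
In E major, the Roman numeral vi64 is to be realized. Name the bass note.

G#

vi in E major has root C#; the chord is C#-E-G#.
The figure 64 means second inversion — the fifth is in the bass.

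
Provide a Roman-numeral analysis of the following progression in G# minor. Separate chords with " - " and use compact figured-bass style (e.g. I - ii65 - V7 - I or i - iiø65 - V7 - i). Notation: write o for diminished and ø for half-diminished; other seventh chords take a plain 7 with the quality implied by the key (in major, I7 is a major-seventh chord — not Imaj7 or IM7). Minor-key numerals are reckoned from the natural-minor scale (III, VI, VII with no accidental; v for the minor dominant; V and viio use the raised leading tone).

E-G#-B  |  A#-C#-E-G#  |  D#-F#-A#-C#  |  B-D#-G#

VI - iiø7 - v7 - i6

E-G#-B: major triad on E = scale degree 6 → VI.
A#-C#-E-G# has root A#, degree 2 in G# minor, so iiø7.
D#-F#-A#-C#: root D# is the dominant; minor seventh chord there is v7.
B-D#-G#: root G# is the tonic; minor triad there is i6.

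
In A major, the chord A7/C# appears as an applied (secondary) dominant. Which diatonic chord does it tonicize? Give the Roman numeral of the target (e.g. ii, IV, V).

The chord is a dominant seventh chord on A.
A dominant resolves down a perfect fifth: A → D. In A major, D is scale degree 4, i.e. IV.

IV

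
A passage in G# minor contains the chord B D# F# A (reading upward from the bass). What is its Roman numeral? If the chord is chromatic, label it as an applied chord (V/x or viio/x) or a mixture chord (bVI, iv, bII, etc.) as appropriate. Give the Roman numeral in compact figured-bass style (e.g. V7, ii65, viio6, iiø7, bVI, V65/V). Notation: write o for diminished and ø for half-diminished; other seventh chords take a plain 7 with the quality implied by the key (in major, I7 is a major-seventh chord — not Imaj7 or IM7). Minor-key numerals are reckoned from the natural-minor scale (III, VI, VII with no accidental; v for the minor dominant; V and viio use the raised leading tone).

V7/VI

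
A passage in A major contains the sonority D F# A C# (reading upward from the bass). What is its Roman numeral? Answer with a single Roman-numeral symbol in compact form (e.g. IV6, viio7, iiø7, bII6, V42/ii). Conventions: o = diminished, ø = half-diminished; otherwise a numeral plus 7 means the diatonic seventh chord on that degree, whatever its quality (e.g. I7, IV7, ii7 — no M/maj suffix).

The pitches D-F#-A-C# form a major seventh chord rooted on D.
D is scale degree 4 in A major, and a major seventh chord on that degree is written IV7.

IV7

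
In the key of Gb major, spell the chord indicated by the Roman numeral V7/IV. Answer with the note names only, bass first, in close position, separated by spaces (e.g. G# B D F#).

Gb Bb Db Fb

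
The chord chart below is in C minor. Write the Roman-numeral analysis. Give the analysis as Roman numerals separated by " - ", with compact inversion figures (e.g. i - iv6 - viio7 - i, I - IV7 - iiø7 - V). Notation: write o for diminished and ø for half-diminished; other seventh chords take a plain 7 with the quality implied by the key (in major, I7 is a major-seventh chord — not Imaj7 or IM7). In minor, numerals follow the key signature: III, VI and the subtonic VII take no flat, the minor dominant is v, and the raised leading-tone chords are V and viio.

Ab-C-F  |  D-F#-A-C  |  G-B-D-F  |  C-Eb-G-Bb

Ab-C-F: minor triad on F = scale degree 4 → iv6.
D-F#-A-C is the secondary dominant of V (dominant seventh chord on D): V7/V.
G-B-D-F: root G is the dominant; dominant seventh chord there is V7.
C-Eb-G-Bb: root C is the tonic; minor seventh chord there is i7.

iv6 - V7/V - V7 - i7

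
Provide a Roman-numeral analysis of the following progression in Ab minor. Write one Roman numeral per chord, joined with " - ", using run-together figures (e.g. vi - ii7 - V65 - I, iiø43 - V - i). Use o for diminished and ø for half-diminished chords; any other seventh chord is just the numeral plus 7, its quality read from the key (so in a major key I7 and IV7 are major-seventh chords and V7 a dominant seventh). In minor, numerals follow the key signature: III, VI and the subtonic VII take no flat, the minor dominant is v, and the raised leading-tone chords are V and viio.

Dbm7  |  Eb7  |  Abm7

Dbm7 has root Db, degree 4 in Ab minor, so iv7.
Eb7 has root Eb, degree 5 in Ab minor, so V7.
Abm7 has root Ab, degree 1 in Ab minor, so i7.

iv7 - V7 - i7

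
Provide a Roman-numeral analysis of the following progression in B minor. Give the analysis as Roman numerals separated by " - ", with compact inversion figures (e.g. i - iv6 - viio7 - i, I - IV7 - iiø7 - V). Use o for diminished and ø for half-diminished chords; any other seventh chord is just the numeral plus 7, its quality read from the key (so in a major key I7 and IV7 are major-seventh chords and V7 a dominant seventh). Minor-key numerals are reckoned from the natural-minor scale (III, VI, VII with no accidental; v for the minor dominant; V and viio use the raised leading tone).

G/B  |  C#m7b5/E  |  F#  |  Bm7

VI6 - iiø65 - V - i7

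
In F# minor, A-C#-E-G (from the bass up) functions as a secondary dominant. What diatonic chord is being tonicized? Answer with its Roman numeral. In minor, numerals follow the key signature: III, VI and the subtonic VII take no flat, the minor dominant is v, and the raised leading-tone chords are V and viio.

VI

The chord is a dominant seventh chord on A.
A dominant resolves down a perfect fifth: A → D. In F# minor, D is scale degree 6, i.e. VI.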